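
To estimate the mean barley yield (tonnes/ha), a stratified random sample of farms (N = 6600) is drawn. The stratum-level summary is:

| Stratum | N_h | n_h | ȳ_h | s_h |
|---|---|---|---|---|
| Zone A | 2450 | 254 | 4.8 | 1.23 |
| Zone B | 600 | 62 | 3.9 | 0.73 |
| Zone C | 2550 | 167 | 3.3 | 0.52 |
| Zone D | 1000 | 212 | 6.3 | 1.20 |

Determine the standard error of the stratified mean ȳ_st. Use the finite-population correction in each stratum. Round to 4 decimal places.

V̂(ȳ_st) = Σ W_h² (1 − n_h/N_h) s_h²/n_h, with W_h = N_h/N and N = 6600:
  stratum Zone A: (2450/6600)²·(1 − 254/2450)·1.23²/254 = 0.000735677
  stratum Zone B: (600/6600)²·(1 − 62/600)·0.73²/62 = 6.36942e-05
  stratum Zone C: (2550/6600)²·(1 − 167/2550)·0.52²/167 = 0.000225874
  stratum Zone D: (1000/6600)²·(1 − 212/1000)·1.20²/212 = 0.000122875
V̂(ȳ_st) = 0.00114812
SE(ȳ_st) = √0.00114812 = 0.0338839

SE(ȳ_st) ≈ 0.0339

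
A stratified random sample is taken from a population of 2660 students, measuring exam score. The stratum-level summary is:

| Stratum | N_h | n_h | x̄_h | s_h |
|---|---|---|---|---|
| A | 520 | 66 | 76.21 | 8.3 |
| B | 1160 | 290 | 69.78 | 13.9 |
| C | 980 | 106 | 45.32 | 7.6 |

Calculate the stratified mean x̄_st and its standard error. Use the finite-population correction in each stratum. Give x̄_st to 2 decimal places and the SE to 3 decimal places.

x̄_st = Σ W_h x̄_h = (520·76.21 + 1160·69.78 + 980·45.32)/2660 = 62.02541
V̂(x̄_st) = Σ W_h² (1 − n_h/N_h) s_h²/n_h, with W_h = N_h/N and N = 2660:
  stratum A: (520/2660)²·(1 − 66/520)·8.3²/66 = 0.0348264
  stratum B: (1160/2660)²·(1 − 290/1160)·13.9²/290 = 0.0950267
  stratum C: (980/2660)²·(1 − 106/980)·7.6²/106 = 0.0659623
V̂(x̄_st) = 0.195815
SE(x̄_st) = √0.195815 = 0.44251

x̄_st ≈ 62.03, SE ≈ 0.443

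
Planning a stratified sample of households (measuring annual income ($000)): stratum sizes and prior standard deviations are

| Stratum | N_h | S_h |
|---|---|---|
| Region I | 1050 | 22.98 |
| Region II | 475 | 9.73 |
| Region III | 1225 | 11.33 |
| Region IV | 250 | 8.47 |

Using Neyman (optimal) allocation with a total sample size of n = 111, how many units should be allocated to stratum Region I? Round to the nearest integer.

60

Neyman allocation: n_h = n · N_h S_h / Σ N_i S_i, with n = 111.
  stratum Region I: N_h·S_h = 1050·22.98 = 24129.00
  stratum Region II: N_h·S_h = 475·9.73 = 4621.75
  stratum Region III: N_h·S_h = 1225·11.33 = 13879.25
  stratum Region IV: N_h·S_h = 250·8.47 = 2117.50
Σ N_h S_h = 44747.50
n for stratum Region I = 111·24129.00/44747.50 = 59.854 → 60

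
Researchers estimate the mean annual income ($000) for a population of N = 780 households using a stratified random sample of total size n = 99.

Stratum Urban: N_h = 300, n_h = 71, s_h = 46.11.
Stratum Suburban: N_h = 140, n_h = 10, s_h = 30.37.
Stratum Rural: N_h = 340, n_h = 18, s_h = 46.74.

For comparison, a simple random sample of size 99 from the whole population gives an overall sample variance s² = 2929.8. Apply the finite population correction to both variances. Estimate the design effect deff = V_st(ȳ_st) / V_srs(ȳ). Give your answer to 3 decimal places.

deff ≈ 1.083

V̂(ȳ_st) = Σ W_h² (1 − n_h/N_h) s_h²/n_h, with W_h = N_h/N and N = 780:
  stratum Urban: (300/780)²·(1 − 71/300)·46.11²/71 = 3.38142
  stratum Suburban: (140/780)²·(1 − 10/140)·30.37²/10 = 2.75913
  stratum Rural: (340/780)²·(1 − 18/340)·46.74²/18 = 21.8399
V_st = 27.9804
V_srs = (1 − 99/780)·2929.8/99 = 25.8378
deff = V_st / V_srs = 27.9804/25.8378 = 1.0829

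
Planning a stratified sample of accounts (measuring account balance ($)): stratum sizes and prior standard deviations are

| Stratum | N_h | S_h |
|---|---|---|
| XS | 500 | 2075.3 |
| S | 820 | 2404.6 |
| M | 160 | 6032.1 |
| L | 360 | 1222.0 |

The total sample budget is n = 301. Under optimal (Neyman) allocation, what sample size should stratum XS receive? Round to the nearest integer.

71

Neyman allocation: n_h = n · N_h S_h / Σ N_i S_i, with n = 301.
  stratum XS: N_h·S_h = 500·2075.3 = 1037650.00
  stratum S: N_h·S_h = 820·2404.6 = 1971772.00
  stratum M: N_h·S_h = 160·6032.1 = 965136.00
  stratum L: N_h·S_h = 360·1222.0 = 439920.00
Σ N_h S_h = 4414478.00
n for stratum XS = 301·1037650.00/4414478.00 = 70.752 → 71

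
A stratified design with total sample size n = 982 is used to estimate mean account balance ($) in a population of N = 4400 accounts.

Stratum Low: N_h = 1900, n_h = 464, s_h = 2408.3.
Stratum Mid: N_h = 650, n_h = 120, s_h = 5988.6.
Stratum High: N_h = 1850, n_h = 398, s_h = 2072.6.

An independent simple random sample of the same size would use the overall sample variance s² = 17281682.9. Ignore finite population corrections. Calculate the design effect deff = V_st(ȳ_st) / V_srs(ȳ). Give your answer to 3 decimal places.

V̂(ȳ_st) = Σ W_h² s_h²/n_h, with W_h = N_h/N and N = 4400:
  stratum Low: (1900/4400)²·2408.3²/464 = 2330.8
  stratum Mid: (650/4400)²·5988.6²/120 = 6522.15
  stratum High: (1850/4400)²·2072.6²/398 = 1908.03
V_st = 10761
V_srs = s²/n = 17281682.9/982 = 17598.5
deff = V_st / V_srs = 10761/17598.5 = 0.6115

deff ≈ 0.611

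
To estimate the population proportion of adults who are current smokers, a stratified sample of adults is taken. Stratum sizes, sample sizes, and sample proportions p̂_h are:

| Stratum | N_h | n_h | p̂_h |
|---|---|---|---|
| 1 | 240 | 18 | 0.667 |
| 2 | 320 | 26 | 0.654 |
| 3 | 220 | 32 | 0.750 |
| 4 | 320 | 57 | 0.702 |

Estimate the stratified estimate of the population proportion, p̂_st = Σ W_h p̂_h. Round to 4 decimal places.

N = 1100; stratum weights W_h = N_h/N.
p̂_st = Σ W_h p̂_h = (240·0.667 + 320·0.654 + 220·0.750 + 320·0.702)/1100 = 0.69000

p̂_st ≈ 0.6900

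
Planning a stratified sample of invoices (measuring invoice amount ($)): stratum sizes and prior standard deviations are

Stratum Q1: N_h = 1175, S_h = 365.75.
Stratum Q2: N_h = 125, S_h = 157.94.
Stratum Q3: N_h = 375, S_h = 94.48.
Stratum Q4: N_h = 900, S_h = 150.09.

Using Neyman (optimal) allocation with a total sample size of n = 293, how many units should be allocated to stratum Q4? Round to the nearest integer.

Neyman allocation: n_h = n · N_h S_h / Σ N_i S_i, with n = 293.
  stratum Q1: N_h·S_h = 1175·365.75 = 429756.25
  stratum Q2: N_h·S_h = 125·157.94 = 19742.50
  stratum Q3: N_h·S_h = 375·94.48 = 35430.00
  stratum Q4: N_h·S_h = 900·150.09 = 135081.00
Σ N_h S_h = 620009.75
n for stratum Q4 = 293·135081.00/620009.75 = 63.836 → 64

64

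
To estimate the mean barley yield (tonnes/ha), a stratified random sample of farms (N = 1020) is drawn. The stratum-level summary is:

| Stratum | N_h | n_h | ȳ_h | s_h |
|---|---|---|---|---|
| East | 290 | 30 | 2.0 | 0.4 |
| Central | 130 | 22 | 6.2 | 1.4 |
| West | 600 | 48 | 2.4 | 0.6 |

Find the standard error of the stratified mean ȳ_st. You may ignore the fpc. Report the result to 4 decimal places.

SE(ȳ_st) ≈ 0.0669

V̂(ȳ_st) = Σ W_h² s_h²/n_h, with W_h = N_h/N and N = 1020:
  stratum East: (290/1020)²·0.4²/30 = 0.000431116
  stratum Central: (130/1020)²·1.4²/22 = 0.00144717
  stratum West: (600/1020)²·0.6²/48 = 0.00259516
V̂(ȳ_st) = 0.00447344
SE(ȳ_st) = √0.00447344 = 0.0668838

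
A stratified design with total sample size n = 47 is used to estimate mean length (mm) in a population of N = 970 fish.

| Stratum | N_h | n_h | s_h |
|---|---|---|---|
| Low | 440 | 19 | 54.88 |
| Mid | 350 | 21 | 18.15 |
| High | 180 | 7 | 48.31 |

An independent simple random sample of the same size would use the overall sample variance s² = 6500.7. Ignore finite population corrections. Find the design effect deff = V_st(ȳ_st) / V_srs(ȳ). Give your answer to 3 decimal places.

deff ≈ 0.334

V̂(ȳ_st) = Σ W_h² s_h²/n_h, with W_h = N_h/N and N = 970:
  stratum Low: (440/970)²·54.88²/19 = 32.6164
  stratum Mid: (350/970)²·18.15²/21 = 2.04233
  stratum High: (180/970)²·48.31²/7 = 11.4809
V_st = 46.1397
V_srs = s²/n = 6500.7/47 = 138.313
deff = V_st / V_srs = 46.1397/138.313 = 0.3336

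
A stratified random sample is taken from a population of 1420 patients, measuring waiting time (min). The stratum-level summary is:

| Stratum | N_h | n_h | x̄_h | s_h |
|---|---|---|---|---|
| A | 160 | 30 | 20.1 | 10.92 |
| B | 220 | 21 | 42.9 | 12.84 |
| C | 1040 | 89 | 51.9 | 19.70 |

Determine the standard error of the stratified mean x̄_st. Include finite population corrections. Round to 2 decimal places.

V̂(x̄_st) = Σ W_h² (1 − n_h/N_h) s_h²/n_h, with W_h = N_h/N and N = 1420:
  stratum A: (160/1420)²·(1 − 30/160)·10.92²/30 = 0.0410025
  stratum B: (220/1420)²·(1 − 21/220)·12.84²/21 = 0.170455
  stratum C: (1040/1420)²·(1 − 89/1040)·19.70²/89 = 2.13885
V̂(x̄_st) = 2.3503
SE(x̄_st) = √2.3503 = 1.53307

SE(x̄_st) ≈ 1.53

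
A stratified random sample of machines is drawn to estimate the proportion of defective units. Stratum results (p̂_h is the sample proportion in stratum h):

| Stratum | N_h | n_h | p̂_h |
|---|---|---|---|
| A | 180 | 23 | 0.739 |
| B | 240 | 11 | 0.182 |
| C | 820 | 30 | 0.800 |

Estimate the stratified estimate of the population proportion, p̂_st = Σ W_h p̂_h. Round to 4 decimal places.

p̂_st ≈ 0.6715

N = 1240; stratum weights W_h = N_h/N.
p̂_st = Σ W_h p̂_h = (180·0.739 + 240·0.182 + 820·0.800)/1240 = 0.67153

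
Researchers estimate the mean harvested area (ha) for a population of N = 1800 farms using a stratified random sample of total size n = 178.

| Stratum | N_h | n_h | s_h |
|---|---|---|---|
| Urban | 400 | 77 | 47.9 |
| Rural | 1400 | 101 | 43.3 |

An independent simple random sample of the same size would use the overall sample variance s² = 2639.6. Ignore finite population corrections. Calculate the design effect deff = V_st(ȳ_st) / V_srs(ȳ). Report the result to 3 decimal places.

deff ≈ 0.856

V̂(ȳ_st) = Σ W_h² s_h²/n_h, with W_h = N_h/N and N = 1800:
  stratum Urban: (400/1800)²·47.9²/77 = 1.47148
  stratum Rural: (1400/1800)²·43.3²/101 = 11.2296
V_st = 12.7011
V_srs = s²/n = 2639.6/178 = 14.8292
deff = V_st / V_srs = 12.7011/14.8292 = 0.8565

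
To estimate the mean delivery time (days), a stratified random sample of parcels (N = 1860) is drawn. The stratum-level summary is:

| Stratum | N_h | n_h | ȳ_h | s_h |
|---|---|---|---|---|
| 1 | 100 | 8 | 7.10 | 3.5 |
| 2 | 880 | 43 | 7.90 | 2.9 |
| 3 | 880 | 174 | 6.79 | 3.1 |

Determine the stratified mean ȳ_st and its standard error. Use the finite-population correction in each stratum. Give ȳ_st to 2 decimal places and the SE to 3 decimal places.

ȳ_st = Σ W_h ȳ_h = (100·7.10 + 880·7.90 + 880·6.79)/1860 = 7.33183
V̂(ȳ_st) = Σ W_h² (1 − n_h/N_h) s_h²/n_h, with W_h = N_h/N and N = 1860:
  stratum 1: (100/1860)²·(1 − 8/100)·3.5²/8 = 0.004072
  stratum 2: (880/1860)²·(1 − 43/880)·2.9²/43 = 0.0416399
  stratum 3: (880/1860)²·(1 − 174/880)·3.1²/174 = 0.00991826
V̂(ȳ_st) = 0.0556302
SE(ȳ_st) = √0.0556302 = 0.235861

ȳ_st ≈ 7.33, SE ≈ 0.236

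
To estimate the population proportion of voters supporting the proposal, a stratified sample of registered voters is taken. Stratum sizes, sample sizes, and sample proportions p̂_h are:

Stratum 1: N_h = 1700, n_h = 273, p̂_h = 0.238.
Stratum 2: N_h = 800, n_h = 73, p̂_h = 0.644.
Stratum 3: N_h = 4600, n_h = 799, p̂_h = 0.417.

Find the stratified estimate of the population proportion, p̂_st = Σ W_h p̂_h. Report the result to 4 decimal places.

N = 7100; stratum weights W_h = N_h/N.
p̂_st = Σ W_h p̂_h = (1700·0.238 + 800·0.644 + 4600·0.417)/7100 = 0.39972

p̂_st ≈ 0.3997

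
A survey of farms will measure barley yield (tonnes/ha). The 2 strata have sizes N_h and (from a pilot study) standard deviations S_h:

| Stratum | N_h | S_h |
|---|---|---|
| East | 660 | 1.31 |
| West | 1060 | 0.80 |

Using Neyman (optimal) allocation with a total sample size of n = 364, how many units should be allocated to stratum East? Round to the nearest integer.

184

Neyman allocation: n_h = n · N_h S_h / Σ N_i S_i, with n = 364.
  stratum East: N_h·S_h = 660·1.31 = 864.60
  stratum West: N_h·S_h = 1060·0.80 = 848.00
Σ N_h S_h = 1712.60
n for stratum East = 364·864.60/1712.60 = 183.764 → 184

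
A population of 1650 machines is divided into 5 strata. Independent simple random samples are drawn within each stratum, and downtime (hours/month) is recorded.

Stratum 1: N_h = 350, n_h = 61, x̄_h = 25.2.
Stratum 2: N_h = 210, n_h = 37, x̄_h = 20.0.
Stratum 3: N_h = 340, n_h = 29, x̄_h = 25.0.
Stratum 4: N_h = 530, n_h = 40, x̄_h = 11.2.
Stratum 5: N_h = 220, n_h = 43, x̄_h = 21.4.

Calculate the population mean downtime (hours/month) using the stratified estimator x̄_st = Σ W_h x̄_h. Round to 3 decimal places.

N = Σ N_h = 1650. Stratum weights W_h = N_h/N.
x̄_st = (350·25.2 + 210·20.0 + 340·25.0 + 530·11.2 + 220·21.4) / 1650 = 19.49333

x̄_st ≈ 19.493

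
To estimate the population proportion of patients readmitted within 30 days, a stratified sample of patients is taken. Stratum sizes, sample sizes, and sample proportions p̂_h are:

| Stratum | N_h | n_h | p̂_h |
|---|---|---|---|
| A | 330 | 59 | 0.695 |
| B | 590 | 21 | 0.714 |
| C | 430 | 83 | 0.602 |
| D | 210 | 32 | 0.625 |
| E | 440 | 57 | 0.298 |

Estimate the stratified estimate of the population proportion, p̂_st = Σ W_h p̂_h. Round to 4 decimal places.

p̂_st ≈ 0.5859

N = 2000; stratum weights W_h = N_h/N.
p̂_st = Σ W_h p̂_h = (330·0.695 + 590·0.714 + 430·0.602 + 210·0.625 + 440·0.298)/2000 = 0.58592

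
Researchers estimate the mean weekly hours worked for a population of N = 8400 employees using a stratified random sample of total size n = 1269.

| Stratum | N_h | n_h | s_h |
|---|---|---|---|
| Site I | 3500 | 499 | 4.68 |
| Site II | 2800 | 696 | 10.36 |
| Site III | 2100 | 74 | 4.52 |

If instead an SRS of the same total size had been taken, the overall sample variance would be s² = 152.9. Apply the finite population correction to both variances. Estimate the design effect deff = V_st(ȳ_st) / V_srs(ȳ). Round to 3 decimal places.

deff ≈ 0.353

V̂(ȳ_st) = Σ W_h² (1 − n_h/N_h) s_h²/n_h, with W_h = N_h/N and N = 8400:
  stratum Site I: (3500/8400)²·(1 − 499/3500)·4.68²/499 = 0.00653381
  stratum Site II: (2800/8400)²·(1 − 696/2800)·10.36²/696 = 0.0128752
  stratum Site III: (2100/8400)²·(1 − 74/2100)·4.52²/74 = 0.0166474
V_st = 0.0360564
V_srs = (1 − 1269/8400)·152.9/1269 = 0.102286
deff = V_st / V_srs = 0.0360564/0.102286 = 0.3525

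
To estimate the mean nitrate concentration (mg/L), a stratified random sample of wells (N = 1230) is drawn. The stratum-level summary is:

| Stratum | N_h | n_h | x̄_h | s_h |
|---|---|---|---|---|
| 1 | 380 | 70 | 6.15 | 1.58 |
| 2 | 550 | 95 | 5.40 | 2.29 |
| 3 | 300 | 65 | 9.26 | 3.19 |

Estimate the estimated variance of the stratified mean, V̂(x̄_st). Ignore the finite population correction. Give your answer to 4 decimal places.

V̂(x̄_st) ≈ 0.0238

V̂(x̄_st) = Σ W_h² s_h²/n_h, with W_h = N_h/N and N = 1230:
  stratum 1: (380/1230)²·1.58²/70 = 0.00340387
  stratum 2: (550/1230)²·2.29²/95 = 0.0110373
  stratum 3: (300/1230)²·3.19²/65 = 0.00931323
V̂(x̄_st) = 0.0237544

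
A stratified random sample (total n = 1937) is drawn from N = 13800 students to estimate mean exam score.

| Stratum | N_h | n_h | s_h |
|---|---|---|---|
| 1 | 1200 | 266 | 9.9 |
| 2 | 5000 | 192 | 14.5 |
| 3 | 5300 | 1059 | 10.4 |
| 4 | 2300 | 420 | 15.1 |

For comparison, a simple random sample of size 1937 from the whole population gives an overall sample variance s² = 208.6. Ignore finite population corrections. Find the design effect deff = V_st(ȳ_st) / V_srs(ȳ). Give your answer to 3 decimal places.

V̂(ȳ_st) = Σ W_h² s_h²/n_h, with W_h = N_h/N and N = 13800:
  stratum 1: (1200/13800)²·9.9²/266 = 0.00278608
  stratum 2: (5000/13800)²·14.5²/192 = 0.143753
  stratum 3: (5300/13800)²·10.4²/1059 = 0.0150648
  stratum 4: (2300/13800)²·15.1²/420 = 0.01508
V_st = 0.176684
V_srs = s²/n = 208.6/1937 = 0.107692
deff = V_st / V_srs = 0.176684/0.107692 = 1.6406

deff ≈ 1.641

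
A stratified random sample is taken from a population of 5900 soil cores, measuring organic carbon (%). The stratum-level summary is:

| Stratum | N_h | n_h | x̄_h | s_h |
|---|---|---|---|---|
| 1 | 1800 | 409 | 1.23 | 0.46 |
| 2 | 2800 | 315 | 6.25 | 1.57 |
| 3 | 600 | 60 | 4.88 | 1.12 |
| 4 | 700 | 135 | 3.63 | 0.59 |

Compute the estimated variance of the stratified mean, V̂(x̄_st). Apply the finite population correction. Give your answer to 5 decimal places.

V̂(x̄_st) ≈ 0.00183

V̂(x̄_st) = Σ W_h² (1 − n_h/N_h) s_h²/n_h, with W_h = N_h/N and N = 5900:
  stratum 1: (1800/5900)²·(1 − 409/1800)·0.46²/409 = 3.72124e-05
  stratum 2: (2800/5900)²·(1 − 315/2800)·1.57²/315 = 0.00156412
  stratum 3: (600/5900)²·(1 − 60/600)·1.12²/60 = 0.000194592
  stratum 4: (700/5900)²·(1 − 135/700)·0.59²/135 = 2.92963e-05
V̂(x̄_st) = 0.00182522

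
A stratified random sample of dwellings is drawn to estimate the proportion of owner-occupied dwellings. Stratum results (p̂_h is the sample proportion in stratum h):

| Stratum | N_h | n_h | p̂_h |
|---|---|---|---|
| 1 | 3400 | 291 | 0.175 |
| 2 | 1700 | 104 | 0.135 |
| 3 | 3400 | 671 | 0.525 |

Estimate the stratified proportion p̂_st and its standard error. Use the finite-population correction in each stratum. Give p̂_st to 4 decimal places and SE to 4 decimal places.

N = 8500; stratum weights W_h = N_h/N.
p̂_st = Σ W_h p̂_h = (3400·0.175 + 1700·0.135 + 3400·0.525)/8500 = 0.30700
V̂(p̂_st) = Σ W_h² (1 − n_h/N_h) p̂_h(1−p̂_h)/(n_h−1):
  stratum 1: (3400/8500)²·(1 − 291/3400)·0.175·0.825/290 = 7.28376e-05
  stratum 2: (1700/8500)²·(1 − 104/1700)·0.135·0.865/103 = 4.25752e-05
  stratum 3: (3400/8500)²·(1 − 671/3400)·0.525·0.475/670 = 4.77994e-05
V̂(p̂_st) = 0.000163212; SE = √V̂ = 0.0127755

p̂_st ≈ 0.3070, SE ≈ 0.0128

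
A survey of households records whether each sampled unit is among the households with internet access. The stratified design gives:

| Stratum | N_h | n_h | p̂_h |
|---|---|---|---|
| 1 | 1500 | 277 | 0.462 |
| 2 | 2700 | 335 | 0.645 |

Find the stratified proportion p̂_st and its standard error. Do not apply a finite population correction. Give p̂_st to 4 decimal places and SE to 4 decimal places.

p̂_st ≈ 0.5796, SE ≈ 0.0200

N = 4200; stratum weights W_h = N_h/N.
p̂_st = Σ W_h p̂_h = (1500·0.462 + 2700·0.645)/4200 = 0.57964
V̂(p̂_st) = Σ W_h² p̂_h(1−p̂_h)/(n_h−1):
  stratum 1: (1500/4200)²·0.462·0.538/276 = 0.000114868
  stratum 2: (2700/4200)²·0.645·0.355/334 = 0.000283316
V̂(p̂_st) = 0.000398184; SE = √V̂ = 0.0199545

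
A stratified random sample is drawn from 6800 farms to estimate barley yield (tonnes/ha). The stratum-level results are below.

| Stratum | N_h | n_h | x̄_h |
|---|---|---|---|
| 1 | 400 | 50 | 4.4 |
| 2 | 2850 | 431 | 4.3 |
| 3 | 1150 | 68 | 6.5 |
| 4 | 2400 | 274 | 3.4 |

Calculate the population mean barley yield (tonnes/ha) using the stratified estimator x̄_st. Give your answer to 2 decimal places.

x̄_st ≈ 4.36

N = Σ N_h = 6800. Stratum weights W_h = N_h/N.
x̄_st = (400·4.4 + 2850·4.3 + 1150·6.5 + 2400·3.4) / 6800 = 4.3603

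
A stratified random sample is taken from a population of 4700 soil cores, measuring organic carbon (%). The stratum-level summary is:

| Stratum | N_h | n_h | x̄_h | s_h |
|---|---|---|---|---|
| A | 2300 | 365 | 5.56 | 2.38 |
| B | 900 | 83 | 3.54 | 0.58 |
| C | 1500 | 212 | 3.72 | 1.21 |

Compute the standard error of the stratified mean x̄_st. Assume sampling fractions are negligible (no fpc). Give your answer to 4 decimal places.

V̂(x̄_st) = Σ W_h² s_h²/n_h, with W_h = N_h/N and N = 4700:
  stratum A: (2300/4700)²·2.38²/365 = 0.00371639
  stratum B: (900/4700)²·0.58²/83 = 0.000148617
  stratum C: (1500/4700)²·1.21²/212 = 0.000703431
V̂(x̄_st) = 0.00456844
SE(x̄_st) = √0.00456844 = 0.0675902

SE(x̄_st) ≈ 0.0676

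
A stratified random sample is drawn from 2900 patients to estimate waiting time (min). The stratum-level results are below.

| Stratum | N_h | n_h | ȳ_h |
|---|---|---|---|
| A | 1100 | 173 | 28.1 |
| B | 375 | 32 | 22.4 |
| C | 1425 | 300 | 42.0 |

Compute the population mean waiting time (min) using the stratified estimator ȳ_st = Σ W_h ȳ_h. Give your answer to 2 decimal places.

ȳ_st ≈ 34.19

N = Σ N_h = 2900. Stratum weights W_h = N_h/N.
ȳ_st = (1100·28.1 + 375·22.4 + 1425·42.0) / 2900 = 34.1931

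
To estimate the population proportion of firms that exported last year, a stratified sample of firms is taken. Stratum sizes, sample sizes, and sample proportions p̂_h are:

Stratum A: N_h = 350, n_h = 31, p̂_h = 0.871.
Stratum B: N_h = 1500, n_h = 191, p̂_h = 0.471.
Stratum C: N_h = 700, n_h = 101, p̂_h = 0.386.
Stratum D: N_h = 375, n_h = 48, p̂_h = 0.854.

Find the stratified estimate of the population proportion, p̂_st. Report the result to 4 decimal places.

N = 2925; stratum weights W_h = N_h/N.
p̂_st = Σ W_h p̂_h = (350·0.871 + 1500·0.471 + 700·0.386 + 375·0.854)/2925 = 0.54762

p̂_st ≈ 0.5476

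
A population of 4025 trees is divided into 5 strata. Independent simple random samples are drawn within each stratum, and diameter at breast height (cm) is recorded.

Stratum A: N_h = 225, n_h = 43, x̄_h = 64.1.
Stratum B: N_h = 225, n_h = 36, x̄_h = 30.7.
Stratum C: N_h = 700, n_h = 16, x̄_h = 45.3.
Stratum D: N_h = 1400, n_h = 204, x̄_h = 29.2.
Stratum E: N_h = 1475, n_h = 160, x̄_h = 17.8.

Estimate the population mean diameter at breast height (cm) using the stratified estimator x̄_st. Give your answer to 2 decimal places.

N = Σ N_h = 4025. Stratum weights W_h = N_h/N.
x̄_st = (225·64.1 + 225·30.7 + 700·45.3 + 1400·29.2 + 1475·17.8) / 4025 = 29.8571

x̄_st ≈ 29.86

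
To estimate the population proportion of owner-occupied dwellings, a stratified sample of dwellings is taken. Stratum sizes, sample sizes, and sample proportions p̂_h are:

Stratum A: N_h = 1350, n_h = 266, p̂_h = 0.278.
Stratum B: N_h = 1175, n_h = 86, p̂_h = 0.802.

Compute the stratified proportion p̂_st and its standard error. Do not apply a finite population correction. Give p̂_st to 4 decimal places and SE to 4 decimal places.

N = 2525; stratum weights W_h = N_h/N.
p̂_st = Σ W_h p̂_h = (1350·0.278 + 1175·0.802)/2525 = 0.52184
V̂(p̂_st) = Σ W_h² p̂_h(1−p̂_h)/(n_h−1):
  stratum A: (1350/2525)²·0.278·0.722/265 = 0.000216511
  stratum B: (1175/2525)²·0.802·0.198/85 = 0.000404551
V̂(p̂_st) = 0.000621063; SE = √V̂ = 0.0249211

p̂_st ≈ 0.5218, SE ≈ 0.0249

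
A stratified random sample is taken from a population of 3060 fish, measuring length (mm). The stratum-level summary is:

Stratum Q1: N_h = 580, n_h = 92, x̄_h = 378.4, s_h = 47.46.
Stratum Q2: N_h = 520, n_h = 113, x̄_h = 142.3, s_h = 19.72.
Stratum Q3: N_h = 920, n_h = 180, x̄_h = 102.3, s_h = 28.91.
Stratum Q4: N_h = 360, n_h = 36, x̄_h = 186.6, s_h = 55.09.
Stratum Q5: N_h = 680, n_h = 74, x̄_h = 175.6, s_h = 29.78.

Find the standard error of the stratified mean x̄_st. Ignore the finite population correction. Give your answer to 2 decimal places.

V̂(x̄_st) = Σ W_h² s_h²/n_h, with W_h = N_h/N and N = 3060:
  stratum Q1: (580/3060)²·47.46²/92 = 0.879591
  stratum Q2: (520/3060)²·19.72²/113 = 0.0993801
  stratum Q3: (920/3060)²·28.91²/180 = 0.419717
  stratum Q4: (360/3060)²·55.09²/36 = 1.16682
  stratum Q5: (680/3060)²·29.78²/74 = 0.591824
V̂(x̄_st) = 3.15734
SE(x̄_st) = √3.15734 = 1.77689

SE(x̄_st) ≈ 1.78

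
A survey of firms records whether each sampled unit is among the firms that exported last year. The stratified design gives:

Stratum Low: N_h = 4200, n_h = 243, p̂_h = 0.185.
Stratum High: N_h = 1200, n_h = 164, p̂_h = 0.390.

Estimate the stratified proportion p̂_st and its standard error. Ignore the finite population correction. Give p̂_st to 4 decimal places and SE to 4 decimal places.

N = 5400; stratum weights W_h = N_h/N.
p̂_st = Σ W_h p̂_h = (4200·0.185 + 1200·0.390)/5400 = 0.23056
V̂(p̂_st) = Σ W_h² p̂_h(1−p̂_h)/(n_h−1):
  stratum Low: (4200/5400)²·0.185·0.815/242 = 0.000376899
  stratum High: (1200/5400)²·0.390·0.610/163 = 7.20745e-05
V̂(p̂_st) = 0.000448974; SE = √V̂ = 0.021189

p̂_st ≈ 0.2306, SE ≈ 0.0212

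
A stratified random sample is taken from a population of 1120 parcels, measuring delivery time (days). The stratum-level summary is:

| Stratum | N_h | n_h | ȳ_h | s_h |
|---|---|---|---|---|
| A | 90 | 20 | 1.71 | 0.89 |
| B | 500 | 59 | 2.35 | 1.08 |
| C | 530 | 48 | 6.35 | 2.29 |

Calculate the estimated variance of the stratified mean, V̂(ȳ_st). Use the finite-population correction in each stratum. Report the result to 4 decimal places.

V̂(ȳ_st) = Σ W_h² (1 − n_h/N_h) s_h²/n_h, with W_h = N_h/N and N = 1120:
  stratum A: (90/1120)²·(1 − 20/90)·0.89²/20 = 0.000198909
  stratum B: (500/1120)²·(1 − 59/500)·1.08²/59 = 0.00347511
  stratum C: (530/1120)²·(1 − 48/530)·2.29²/48 = 0.0222493
V̂(ȳ_st) = 0.0259233

V̂(ȳ_st) ≈ 0.0259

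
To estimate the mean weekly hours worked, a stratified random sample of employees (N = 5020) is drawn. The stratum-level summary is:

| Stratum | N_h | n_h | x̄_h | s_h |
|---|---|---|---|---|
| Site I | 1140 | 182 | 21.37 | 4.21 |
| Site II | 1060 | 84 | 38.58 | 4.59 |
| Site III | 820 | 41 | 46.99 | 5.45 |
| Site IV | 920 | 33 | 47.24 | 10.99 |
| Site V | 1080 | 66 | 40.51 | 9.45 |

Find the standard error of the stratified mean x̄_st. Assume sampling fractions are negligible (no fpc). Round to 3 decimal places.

V̂(x̄_st) = Σ W_h² s_h²/n_h, with W_h = N_h/N and N = 5020:
  stratum Site I: (1140/5020)²·4.21²/182 = 0.00502221
  stratum Site II: (1060/5020)²·4.59²/84 = 0.0111828
  stratum Site III: (820/5020)²·5.45²/41 = 0.0193299
  stratum Site IV: (920/5020)²·10.99²/33 = 0.122928
  stratum Site V: (1080/5020)²·9.45²/66 = 0.0626267
V̂(x̄_st) = 0.221089
SE(x̄_st) = √0.221089 = 0.470201

SE(x̄_st) ≈ 0.470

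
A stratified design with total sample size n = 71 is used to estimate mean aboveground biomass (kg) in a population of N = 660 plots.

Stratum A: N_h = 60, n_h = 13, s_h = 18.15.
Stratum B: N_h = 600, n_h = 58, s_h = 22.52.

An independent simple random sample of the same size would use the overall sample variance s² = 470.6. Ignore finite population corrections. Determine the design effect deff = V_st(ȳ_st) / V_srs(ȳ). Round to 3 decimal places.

V̂(ȳ_st) = Σ W_h² s_h²/n_h, with W_h = N_h/N and N = 660:
  stratum A: (60/660)²·18.15²/13 = 0.209423
  stratum B: (600/660)²·22.52²/58 = 7.22642
V_st = 7.43585
V_srs = s²/n = 470.6/71 = 6.62817
deff = V_st / V_srs = 7.43585/6.62817 = 1.1219

deff ≈ 1.122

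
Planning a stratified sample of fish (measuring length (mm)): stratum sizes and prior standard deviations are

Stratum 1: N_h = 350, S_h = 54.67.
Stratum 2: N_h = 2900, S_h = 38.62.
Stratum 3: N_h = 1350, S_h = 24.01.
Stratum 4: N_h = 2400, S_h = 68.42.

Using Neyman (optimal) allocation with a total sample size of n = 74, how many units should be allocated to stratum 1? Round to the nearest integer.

4

Neyman allocation: n_h = n · N_h S_h / Σ N_i S_i, with n = 74.
  stratum 1: N_h·S_h = 350·54.67 = 19134.50
  stratum 2: N_h·S_h = 2900·38.62 = 111998.00
  stratum 3: N_h·S_h = 1350·24.01 = 32413.50
  stratum 4: N_h·S_h = 2400·68.42 = 164208.00
Σ N_h S_h = 327754.00
n for stratum 1 = 74·19134.50/327754.00 = 4.320 → 4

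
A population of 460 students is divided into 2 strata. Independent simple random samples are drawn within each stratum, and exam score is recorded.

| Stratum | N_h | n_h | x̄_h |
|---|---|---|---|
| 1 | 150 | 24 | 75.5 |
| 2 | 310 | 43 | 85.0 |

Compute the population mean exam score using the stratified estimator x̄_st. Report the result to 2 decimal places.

N = Σ N_h = 460. Stratum weights W_h = N_h/N.
x̄_st = (150·75.5 + 310·85.0) / 460 = 81.9022

x̄_st ≈ 81.90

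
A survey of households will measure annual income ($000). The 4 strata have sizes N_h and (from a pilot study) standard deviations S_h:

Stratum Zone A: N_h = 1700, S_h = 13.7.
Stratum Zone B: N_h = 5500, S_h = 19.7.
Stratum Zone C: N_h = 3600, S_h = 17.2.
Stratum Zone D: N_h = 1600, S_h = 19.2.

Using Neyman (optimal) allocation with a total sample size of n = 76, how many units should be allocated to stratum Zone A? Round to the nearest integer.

8

Neyman allocation: n_h = n · N_h S_h / Σ N_i S_i, with n = 76.
  stratum Zone A: N_h·S_h = 1700·13.7 = 23290.00
  stratum Zone B: N_h·S_h = 5500·19.7 = 108350.00
  stratum Zone C: N_h·S_h = 3600·17.2 = 61920.00
  stratum Zone D: N_h·S_h = 1600·19.2 = 30720.00
Σ N_h S_h = 224280.00
n for stratum Zone A = 76·23290.00/224280.00 = 7.892 → 8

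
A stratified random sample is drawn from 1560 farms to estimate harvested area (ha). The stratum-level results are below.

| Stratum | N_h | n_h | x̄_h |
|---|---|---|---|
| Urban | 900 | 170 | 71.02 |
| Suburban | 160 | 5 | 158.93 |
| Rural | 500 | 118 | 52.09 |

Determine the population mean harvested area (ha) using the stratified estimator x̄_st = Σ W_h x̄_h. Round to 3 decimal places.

x̄_st ≈ 73.969

N = Σ N_h = 1560. Stratum weights W_h = N_h/N.
x̄_st = (900·71.02 + 160·158.93 + 500·52.09) / 1560 = 73.96910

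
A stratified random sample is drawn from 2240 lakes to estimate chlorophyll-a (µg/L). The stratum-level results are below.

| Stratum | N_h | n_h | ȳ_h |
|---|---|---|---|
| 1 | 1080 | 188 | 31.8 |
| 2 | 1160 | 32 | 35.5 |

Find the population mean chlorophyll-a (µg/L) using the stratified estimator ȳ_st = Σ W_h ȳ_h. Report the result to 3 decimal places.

N = Σ N_h = 2240. Stratum weights W_h = N_h/N.
ȳ_st = (1080·31.8 + 1160·35.5) / 2240 = 33.71607

ȳ_st ≈ 33.716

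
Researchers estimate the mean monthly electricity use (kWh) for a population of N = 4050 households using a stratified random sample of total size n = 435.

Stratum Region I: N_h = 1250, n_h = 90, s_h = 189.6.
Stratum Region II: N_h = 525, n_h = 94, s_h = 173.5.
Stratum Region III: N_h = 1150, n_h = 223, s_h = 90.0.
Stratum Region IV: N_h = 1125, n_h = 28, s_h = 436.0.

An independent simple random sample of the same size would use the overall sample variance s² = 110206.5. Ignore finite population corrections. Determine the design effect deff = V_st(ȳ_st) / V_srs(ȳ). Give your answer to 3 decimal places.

V̂(ȳ_st) = Σ W_h² s_h²/n_h, with W_h = N_h/N and N = 4050:
  stratum Region I: (1250/4050)²·189.6²/90 = 38.0491
  stratum Region II: (525/4050)²·173.5²/94 = 5.38121
  stratum Region III: (1150/4050)²·90.0²/223 = 2.92864
  stratum Region IV: (1125/4050)²·436.0²/28 = 523.854
V_st = 570.213
V_srs = s²/n = 110206.5/435 = 253.348
deff = V_st / V_srs = 570.213/253.348 = 2.2507

deff ≈ 2.251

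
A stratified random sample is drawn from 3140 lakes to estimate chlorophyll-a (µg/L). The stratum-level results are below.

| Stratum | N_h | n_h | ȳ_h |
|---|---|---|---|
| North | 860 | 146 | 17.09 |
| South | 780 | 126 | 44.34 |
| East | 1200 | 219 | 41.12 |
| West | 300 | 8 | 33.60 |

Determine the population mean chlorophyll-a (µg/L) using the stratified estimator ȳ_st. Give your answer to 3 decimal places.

N = Σ N_h = 3140. Stratum weights W_h = N_h/N.
ȳ_st = (860·17.09 + 780·44.34 + 1200·41.12 + 300·33.60) / 3140 = 34.61994

ȳ_st ≈ 34.620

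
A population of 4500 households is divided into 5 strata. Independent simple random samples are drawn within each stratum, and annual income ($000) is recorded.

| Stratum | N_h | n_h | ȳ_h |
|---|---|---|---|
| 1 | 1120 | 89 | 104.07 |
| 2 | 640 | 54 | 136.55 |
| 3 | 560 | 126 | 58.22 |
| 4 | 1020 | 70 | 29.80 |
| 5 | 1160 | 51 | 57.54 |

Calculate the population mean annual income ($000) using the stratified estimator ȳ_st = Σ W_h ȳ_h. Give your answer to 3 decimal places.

ȳ_st ≈ 74.155

N = Σ N_h = 4500. Stratum weights W_h = N_h/N.
ȳ_st = (1120·104.07 + 640·136.55 + 560·58.22 + 1020·29.80 + 1160·57.54) / 4500 = 74.15467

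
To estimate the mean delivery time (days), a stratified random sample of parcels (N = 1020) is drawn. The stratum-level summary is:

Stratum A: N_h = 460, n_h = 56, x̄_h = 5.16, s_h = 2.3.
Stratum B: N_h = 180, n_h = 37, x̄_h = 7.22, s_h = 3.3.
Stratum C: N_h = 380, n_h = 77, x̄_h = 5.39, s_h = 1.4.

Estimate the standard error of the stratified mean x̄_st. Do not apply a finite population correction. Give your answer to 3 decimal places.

V̂(x̄_st) = Σ W_h² s_h²/n_h, with W_h = N_h/N and N = 1020:
  stratum A: (460/1020)²·2.3²/56 = 0.0192125
  stratum B: (180/1020)²·3.3²/37 = 0.00916581
  stratum C: (380/1020)²·1.4²/77 = 0.00353291
V̂(x̄_st) = 0.0319112
SE(x̄_st) = √0.0319112 = 0.178637

SE(x̄_st) ≈ 0.179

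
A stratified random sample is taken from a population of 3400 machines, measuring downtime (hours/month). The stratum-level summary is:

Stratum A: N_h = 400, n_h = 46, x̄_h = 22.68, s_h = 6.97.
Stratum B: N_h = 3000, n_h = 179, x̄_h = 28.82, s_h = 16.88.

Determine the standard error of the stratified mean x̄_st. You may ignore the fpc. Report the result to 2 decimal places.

SE(x̄_st) ≈ 1.12

V̂(x̄_st) = Σ W_h² s_h²/n_h, with W_h = N_h/N and N = 3400:
  stratum A: (400/3400)²·6.97²/46 = 0.0146174
  stratum B: (3000/3400)²·16.88²/179 = 1.2393
V̂(x̄_st) = 1.25392
SE(x̄_st) = √1.25392 = 1.11978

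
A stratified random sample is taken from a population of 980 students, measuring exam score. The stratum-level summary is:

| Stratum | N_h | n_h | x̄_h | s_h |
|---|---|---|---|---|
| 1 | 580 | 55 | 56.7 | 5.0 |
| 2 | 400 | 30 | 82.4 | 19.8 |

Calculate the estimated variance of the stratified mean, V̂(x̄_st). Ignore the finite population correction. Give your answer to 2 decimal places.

V̂(x̄_st) ≈ 2.34

V̂(x̄_st) = Σ W_h² s_h²/n_h, with W_h = N_h/N and N = 980:
  stratum 1: (580/980)²·5.0²/55 = 0.159214
  stratum 2: (400/980)²·19.8²/30 = 2.17709
V̂(x̄_st) = 2.33631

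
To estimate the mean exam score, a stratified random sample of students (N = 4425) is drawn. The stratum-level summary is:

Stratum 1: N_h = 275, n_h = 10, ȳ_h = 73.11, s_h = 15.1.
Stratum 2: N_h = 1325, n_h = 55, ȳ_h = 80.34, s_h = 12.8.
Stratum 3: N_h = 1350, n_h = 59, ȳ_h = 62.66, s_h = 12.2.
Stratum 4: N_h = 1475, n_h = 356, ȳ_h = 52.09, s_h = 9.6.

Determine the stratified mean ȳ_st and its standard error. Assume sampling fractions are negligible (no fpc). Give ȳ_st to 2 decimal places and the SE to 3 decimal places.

ȳ_st = Σ W_h ȳ_h = (275·73.11 + 1325·80.34 + 1350·62.66 + 1475·52.09)/4425 = 65.08011
V̂(ȳ_st) = Σ W_h² s_h²/n_h, with W_h = N_h/N and N = 4425:
  stratum 1: (275/4425)²·15.1²/10 = 0.0880628
  stratum 2: (1325/4425)²·12.8²/55 = 0.267093
  stratum 3: (1350/4425)²·12.2²/59 = 0.234806
  stratum 4: (1475/4425)²·9.6²/356 = 0.028764
V̂(ȳ_st) = 0.618726
SE(ȳ_st) = √0.618726 = 0.786591

ȳ_st ≈ 65.08, SE ≈ 0.787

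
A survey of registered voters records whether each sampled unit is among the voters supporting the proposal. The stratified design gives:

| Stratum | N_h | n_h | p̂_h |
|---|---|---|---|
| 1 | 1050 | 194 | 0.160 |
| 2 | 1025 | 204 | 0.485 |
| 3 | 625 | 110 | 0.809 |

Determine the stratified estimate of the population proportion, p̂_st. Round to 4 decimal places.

p̂_st ≈ 0.4336

N = 2700; stratum weights W_h = N_h/N.
p̂_st = Σ W_h p̂_h = (1050·0.160 + 1025·0.485 + 625·0.809)/2700 = 0.43361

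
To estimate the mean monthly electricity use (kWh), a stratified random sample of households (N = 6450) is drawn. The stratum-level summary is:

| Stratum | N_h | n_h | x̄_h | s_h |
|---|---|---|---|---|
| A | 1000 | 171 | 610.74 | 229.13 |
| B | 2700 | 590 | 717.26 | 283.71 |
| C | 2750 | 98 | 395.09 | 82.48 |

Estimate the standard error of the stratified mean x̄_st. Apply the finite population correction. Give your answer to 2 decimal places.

SE(x̄_st) ≈ 6.08

V̂(x̄_st) = Σ W_h² (1 − n_h/N_h) s_h²/n_h, with W_h = N_h/N and N = 6450:
  stratum A: (1000/6450)²·(1 − 171/1000)·229.13²/171 = 6.11791
  stratum B: (2700/6450)²·(1 − 590/2700)·283.71²/590 = 18.682
  stratum C: (2750/6450)²·(1 − 98/2750)·82.48²/98 = 12.1691
V̂(x̄_st) = 36.969
SE(x̄_st) = √36.969 = 6.08022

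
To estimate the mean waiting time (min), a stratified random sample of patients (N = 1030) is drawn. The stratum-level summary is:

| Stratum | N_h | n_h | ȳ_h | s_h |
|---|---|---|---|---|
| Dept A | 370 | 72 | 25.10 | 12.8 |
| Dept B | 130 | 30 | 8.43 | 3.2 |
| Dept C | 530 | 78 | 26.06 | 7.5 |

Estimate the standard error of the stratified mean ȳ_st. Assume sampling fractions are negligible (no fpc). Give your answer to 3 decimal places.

V̂(ȳ_st) = Σ W_h² s_h²/n_h, with W_h = N_h/N and N = 1030:
  stratum Dept A: (370/1030)²·12.8²/72 = 0.293641
  stratum Dept B: (130/1030)²·3.2²/30 = 0.0054374
  stratum Dept C: (530/1030)²·7.5²/78 = 0.190944
V̂(ȳ_st) = 0.490022
SE(ȳ_st) = √0.490022 = 0.700016

SE(ȳ_st) ≈ 0.700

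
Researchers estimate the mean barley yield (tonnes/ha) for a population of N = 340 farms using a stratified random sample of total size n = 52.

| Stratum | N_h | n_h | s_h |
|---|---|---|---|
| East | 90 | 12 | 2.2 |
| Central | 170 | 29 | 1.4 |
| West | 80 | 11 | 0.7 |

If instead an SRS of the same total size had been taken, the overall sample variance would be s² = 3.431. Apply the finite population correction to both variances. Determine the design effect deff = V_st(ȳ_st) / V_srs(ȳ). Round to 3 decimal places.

V̂(ȳ_st) = Σ W_h² (1 − n_h/N_h) s_h²/n_h, with W_h = N_h/N and N = 340:
  stratum East: (90/340)²·(1 − 12/90)·2.2²/12 = 0.0244931
  stratum Central: (170/340)²·(1 − 29/170)·1.4²/29 = 0.0140142
  stratum West: (80/340)²·(1 − 11/80)·0.7²/11 = 0.00212708
V_st = 0.0406344
V_srs = (1 − 52/340)·3.431/52 = 0.0558896
deff = V_st / V_srs = 0.0406344/0.0558896 = 0.7270

deff ≈ 0.727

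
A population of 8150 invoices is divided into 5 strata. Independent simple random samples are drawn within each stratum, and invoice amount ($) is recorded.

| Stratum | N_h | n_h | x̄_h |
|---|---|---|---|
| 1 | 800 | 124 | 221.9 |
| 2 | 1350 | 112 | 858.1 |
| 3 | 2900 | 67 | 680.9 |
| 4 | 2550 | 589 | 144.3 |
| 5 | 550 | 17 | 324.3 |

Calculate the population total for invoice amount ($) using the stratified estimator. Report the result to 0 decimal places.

τ̂_st ≈ 3856895

τ̂_st = Σ N_h x̄_h = 800·221.9 + 1350·858.1 + 2900·680.9 + 2550·144.3 + 550·324.3 = 3856895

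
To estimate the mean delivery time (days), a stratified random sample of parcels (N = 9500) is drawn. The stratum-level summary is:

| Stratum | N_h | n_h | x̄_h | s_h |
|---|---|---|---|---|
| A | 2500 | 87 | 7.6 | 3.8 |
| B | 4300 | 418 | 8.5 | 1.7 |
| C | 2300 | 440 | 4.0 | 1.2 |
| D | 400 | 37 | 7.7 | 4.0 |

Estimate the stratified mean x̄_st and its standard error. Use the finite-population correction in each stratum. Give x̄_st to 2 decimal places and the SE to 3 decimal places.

x̄_st = Σ W_h x̄_h = (2500·7.6 + 4300·8.5 + 2300·4.0 + 400·7.7)/9500 = 7.14000
V̂(x̄_st) = Σ W_h² (1 − n_h/N_h) s_h²/n_h, with W_h = N_h/N and N = 9500:
  stratum A: (2500/9500)²·(1 − 87/2500)·3.8²/87 = 0.0110943
  stratum B: (4300/9500)²·(1 − 418/4300)·1.7²/418 = 0.00127879
  stratum C: (2300/9500)²·(1 − 440/2300)·1.2²/440 = 0.000155133
  stratum D: (400/9500)²·(1 − 37/400)·4.0²/37 = 0.000695725
V̂(x̄_st) = 0.0132239
SE(x̄_st) = √0.0132239 = 0.114995

x̄_st ≈ 7.14, SE ≈ 0.115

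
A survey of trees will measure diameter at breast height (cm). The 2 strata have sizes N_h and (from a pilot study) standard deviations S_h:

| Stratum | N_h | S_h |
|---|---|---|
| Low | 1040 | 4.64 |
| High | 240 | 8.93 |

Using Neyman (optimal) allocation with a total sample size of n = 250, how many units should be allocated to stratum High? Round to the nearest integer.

Neyman allocation: n_h = n · N_h S_h / Σ N_i S_i, with n = 250.
  stratum Low: N_h·S_h = 1040·4.64 = 4825.60
  stratum High: N_h·S_h = 240·8.93 = 2143.20
Σ N_h S_h = 6968.80
n for stratum High = 250·2143.20/6968.80 = 76.886 → 77

77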